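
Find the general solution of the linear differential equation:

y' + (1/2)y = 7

Using integrating factor method:

General solution: y = 14 + Ce^(-x/2)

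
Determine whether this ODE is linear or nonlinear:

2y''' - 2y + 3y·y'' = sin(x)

Nonlinear (y·y'' term)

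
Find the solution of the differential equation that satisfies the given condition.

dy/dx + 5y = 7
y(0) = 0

General solution: y = 7/5 + Ce^(-5x)
Applying y(0) = 0: C = 0 - 7/5 = -7/5
Particular solution: y = 7/5 - (7/5)e^(-5x)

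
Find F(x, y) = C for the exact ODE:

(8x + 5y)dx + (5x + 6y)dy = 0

Verify exactness: ∂M/∂y = ∂N/∂x ✓
Find F(x,y) such that ∂F/∂x = M, ∂F/∂y = N
Solution: 4x² + 5xy + 3y² = C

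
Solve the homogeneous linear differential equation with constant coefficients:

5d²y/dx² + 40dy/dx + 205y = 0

Characteristic equation: 5r² + 40r + 205 = 0
Divide by 5: r² + 8r + 41 = 0
Roots: r = -4 ± 5i (complex conjugates)
General solution: y = e^(-4x)(C₁cos(5x) + C₂sin(5x))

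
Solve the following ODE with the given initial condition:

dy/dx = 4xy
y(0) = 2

General solution: y = Ce^(2x²)
Applying IC y(0) = 2:
Particular solution: y = 2e^(2x²)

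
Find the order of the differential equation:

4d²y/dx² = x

The order is 2 (highest derivative is of order 2).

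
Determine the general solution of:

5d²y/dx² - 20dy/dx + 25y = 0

Characteristic equation: 5r² - 20r + 25 = 0
Divide by 5: r² - 4r + 5 = 0
Roots: r = 2 ± i (complex conjugates)
General solution: y = e^(2x)(C₁cos(x) + C₂sin(x))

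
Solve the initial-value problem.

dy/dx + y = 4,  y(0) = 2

General solution: y = 4 + Ce^(-x)
Applying y(0) = 2: C = 2 - 4 = -2
Particular solution: y = 4 - 2e^(-x)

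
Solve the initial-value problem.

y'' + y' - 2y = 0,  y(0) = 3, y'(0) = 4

General solution: y = C₁e^x + C₂e^(-2x)
Applying ICs: C₁ = 10/3, C₂ = -1/3
Particular solution: y = (10/3)e^x - (1/3)e^(-2x)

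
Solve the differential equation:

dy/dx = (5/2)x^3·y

Separating variables and integrating:
ln|y| = 5x^4/8 + C

General solution: y = Ce^(5x^4/8)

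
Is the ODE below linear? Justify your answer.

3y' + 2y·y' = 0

No. Nonlinear (product y·y')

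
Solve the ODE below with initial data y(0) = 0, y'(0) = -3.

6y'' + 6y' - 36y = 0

General solution: y = C₁e^(2x) + C₂e^(-3x)
Applying ICs: C₁ = -3/5, C₂ = 3/5
Particular solution: y = -(3/5)e^(2x) + (3/5)e^(-3x)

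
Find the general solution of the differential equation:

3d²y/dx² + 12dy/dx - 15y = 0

Characteristic equation: 3r² + 12r - 15 = 0
Divide by 3: r² + 4r - 5 = 0
Roots: r = 1, -5 (distinct real)
General solution: y = C₁e^x + C₂e^(-5x)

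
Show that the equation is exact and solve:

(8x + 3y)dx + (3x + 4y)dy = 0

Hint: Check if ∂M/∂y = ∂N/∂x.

Verify exactness: ∂M/∂y = ∂N/∂x ✓
Find F(x,y) such that ∂F/∂x = M, ∂F/∂y = N
Solution: 4x² + 3xy + 2y² = C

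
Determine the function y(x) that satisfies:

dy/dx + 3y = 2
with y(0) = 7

General solution: y = 2/3 + Ce^(-3x)
Applying y(0) = 7: C = 7 - 2/3 = 19/3
Particular solution: y = 2/3 + (19/3)e^(-3x)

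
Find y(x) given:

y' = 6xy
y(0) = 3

General solution: y = Ce^(3x²)
Applying IC y(0) = 3:
Particular solution: y = 3e^(3x²)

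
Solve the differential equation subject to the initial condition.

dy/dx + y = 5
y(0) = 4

General solution: y = 5 + Ce^(-x)
Applying y(0) = 4: C = 4 - 5 = -1
Particular solution: y = 5 - e^(-x)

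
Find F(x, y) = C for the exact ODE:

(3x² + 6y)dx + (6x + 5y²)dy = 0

Verify exactness: ∂M/∂y = ∂N/∂x ✓
Find F(x,y) such that ∂F/∂x = M, ∂F/∂y = N
Solution: x³ + 6xy + 5y³/3 = C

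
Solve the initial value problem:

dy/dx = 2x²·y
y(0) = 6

General solution: y = Ce^(2x³/3)
Applying IC y(0) = 6:
Particular solution: y = 6e^(2x³/3)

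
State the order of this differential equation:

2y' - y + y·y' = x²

The order is 1 (highest derivative is of order 1).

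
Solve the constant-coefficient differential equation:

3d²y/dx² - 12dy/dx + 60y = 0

Characteristic equation: 3r² - 12r + 60 = 0
Divide by 3: r² - 4r + 20 = 0
Roots: r = 2 ± 4i (complex conjugates)
General solution: y = e^(2x)(C₁cos(4x) + C₂sin(4x))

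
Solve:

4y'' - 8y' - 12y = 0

Characteristic equation: 4r² - 8r - 12 = 0
Divide by 4: r² - 2r - 3 = 0
Roots: r = 3, -1 (distinct real)
General solution: y = C₁e^(3x) + C₂e^(-x)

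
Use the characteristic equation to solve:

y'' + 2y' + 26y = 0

Characteristic equation: r² + 2r + 26 = 0
Roots: r = -1 ± 5i (complex conjugates)
General solution: y = e^(-x)(C₁cos(5x) + C₂sin(5x))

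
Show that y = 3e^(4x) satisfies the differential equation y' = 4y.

Verification:
y = 3e^(4x)
y' = 12e^(4x)
4y = 12e^(4x)
y' = 4y ✓

Yes, it is a solution.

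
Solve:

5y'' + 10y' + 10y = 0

Characteristic equation: 5r² + 10r + 10 = 0
Divide by 5: r² + 2r + 2 = 0
Roots: r = -1 ± i (complex conjugates)
General solution: y = e^(-x)(C₁cos(x) + C₂sin(x))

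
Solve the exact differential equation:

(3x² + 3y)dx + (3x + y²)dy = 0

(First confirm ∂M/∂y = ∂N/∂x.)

Verify exactness: ∂M/∂y = ∂N/∂x ✓
Find F(x,y) such that ∂F/∂x = M, ∂F/∂y = N
Solution: x³ + 3xy + y³/3 = C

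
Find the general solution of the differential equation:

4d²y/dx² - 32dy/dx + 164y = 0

Characteristic equation: 4r² - 32r + 164 = 0
Divide by 4: r² - 8r + 41 = 0
Roots: r = 4 ± 5i (complex conjugates)
General solution: y = e^(4x)(C₁cos(5x) + C₂sin(5x))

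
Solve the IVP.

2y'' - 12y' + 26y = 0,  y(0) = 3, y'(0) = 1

General solution: y = e^(3x)(C₁cos(2x) + C₂sin(2x))
Complex roots r = 3 ± 2i
Applying ICs: C₁ = 3, C₂ = -4
Particular solution: y = e^(3x)(3cos(2x) - 4sin(2x))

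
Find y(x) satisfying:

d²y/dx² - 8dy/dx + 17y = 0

Characteristic equation: r² - 8r + 17 = 0
Roots: r = 4 ± i (complex conjugates)
General solution: y = e^(4x)(C₁cos(x) + C₂sin(x))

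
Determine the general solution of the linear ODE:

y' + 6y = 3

Using integrating factor method:

General solution: y = 1/2 + Ce^(-6x)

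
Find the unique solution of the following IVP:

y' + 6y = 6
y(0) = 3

General solution: y = 1 + Ce^(-6x)
Applying y(0) = 3: C = 3 - 1 = 2
Particular solution: y = 1 + 2e^(-6x)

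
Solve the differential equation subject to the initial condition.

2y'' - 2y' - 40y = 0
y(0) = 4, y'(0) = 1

General solution: y = C₁e^(5x) + C₂e^(-4x)
Applying ICs: C₁ = 17/9, C₂ = 19/9
Particular solution: y = (17/9)e^(5x) + (19/9)e^(-4x)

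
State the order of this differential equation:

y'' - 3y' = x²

The order is 2 (highest derivative is of order 2).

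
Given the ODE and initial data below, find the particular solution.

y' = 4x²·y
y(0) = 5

General solution: y = Ce^(4x³/3)
Applying IC y(0) = 5:
Particular solution: y = 5e^(4x³/3)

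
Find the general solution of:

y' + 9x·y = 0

Using integrating factor method:

General solution: y = Ce^(-9x^2/2)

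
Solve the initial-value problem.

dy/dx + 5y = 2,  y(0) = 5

General solution: y = 2/5 + Ce^(-5x)
Applying y(0) = 5: C = 5 - 2/5 = 23/5
Particular solution: y = 2/5 + (23/5)e^(-5x)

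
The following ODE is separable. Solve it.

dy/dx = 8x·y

Separating variables and integrating:
ln|y| = 4x^2 + C

General solution: y = Ce^(4x^2)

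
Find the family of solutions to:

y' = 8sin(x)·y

Separating variables and integrating:
ln|y| = -8cos(x) + C

General solution: y = Ce^(-8cos(x))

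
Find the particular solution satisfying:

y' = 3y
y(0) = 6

General solution: y = Ce^(3x)
Applying IC y(0) = 6:
Particular solution: y = 6e^(3x)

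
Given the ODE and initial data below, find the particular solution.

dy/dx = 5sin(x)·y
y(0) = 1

General solution: y = Ce^(-5cos(x))
Applying IC y(0) = 1:
Particular solution: y = e^(5(1-cos(x)))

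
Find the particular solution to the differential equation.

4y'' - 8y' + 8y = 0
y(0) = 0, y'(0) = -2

General solution: y = e^x(C₁cos(x) + C₂sin(x))
Complex roots r = 1 ± i
Applying ICs: C₁ = 0, C₂ = -2
Particular solution: y = e^x(-2sin(x))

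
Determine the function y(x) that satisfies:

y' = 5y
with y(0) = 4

General solution: y = Ce^(5x)
Applying IC y(0) = 4:
Particular solution: y = 4e^(5x)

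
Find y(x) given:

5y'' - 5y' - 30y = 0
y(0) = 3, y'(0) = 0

General solution: y = C₁e^(3x) + C₂e^(-2x)
Applying ICs: C₁ = 6/5, C₂ = 9/5
Particular solution: y = (6/5)e^(3x) + (9/5)e^(-2x)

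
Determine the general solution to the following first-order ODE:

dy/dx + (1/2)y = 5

Using integrating factor method:

General solution: y = 10 + Ce^(-x/2)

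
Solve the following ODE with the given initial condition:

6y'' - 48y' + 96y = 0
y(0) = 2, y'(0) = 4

General solution: y = (C₁ + C₂x)e^(4x)
Repeated root r = 4
Applying ICs: C₁ = 2, C₂ = -4
Particular solution: y = (2 - 4x)e^(4x)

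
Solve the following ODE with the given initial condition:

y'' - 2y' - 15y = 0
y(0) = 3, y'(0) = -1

General solution: y = C₁e^(5x) + C₂e^(-3x)
Applying ICs: C₁ = 1, C₂ = 2
Particular solution: y = e^(5x) + 2e^(-3x)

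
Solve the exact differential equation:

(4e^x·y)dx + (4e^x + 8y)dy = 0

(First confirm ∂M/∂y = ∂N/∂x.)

Verify exactness: ∂M/∂y = ∂N/∂x ✓
Find F(x,y) such that ∂F/∂x = M, ∂F/∂y = N
Solution: 4e^x·y + 4y² = C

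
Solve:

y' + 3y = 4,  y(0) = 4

General solution: y = 4/3 + Ce^(-3x)
Applying y(0) = 4: C = 4 - 4/3 = 8/3
Particular solution: y = 4/3 + (8/3)e^(-3x)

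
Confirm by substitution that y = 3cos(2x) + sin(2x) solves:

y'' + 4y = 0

Verification:
y'' = -12cos(2x) - 4sin(2x)
y'' + 4y = 0 ✓

Yes, it is a solution.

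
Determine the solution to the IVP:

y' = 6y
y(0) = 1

General solution: y = Ce^(6x)
Applying IC y(0) = 1:
Particular solution: y = e^(6x)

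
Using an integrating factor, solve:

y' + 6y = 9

Using integrating factor method:

General solution: y = 3/2 + Ce^(-6x)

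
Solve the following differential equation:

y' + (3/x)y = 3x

Using integrating factor method:

General solution: y = (3/5)x^2 + Cx^(-3)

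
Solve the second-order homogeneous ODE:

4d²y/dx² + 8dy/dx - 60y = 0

Characteristic equation: 4r² + 8r - 60 = 0
Divide by 4: r² + 2r - 15 = 0
Roots: r = 3, -5 (distinct real)
General solution: y = C₁e^(3x) + C₂e^(-5x)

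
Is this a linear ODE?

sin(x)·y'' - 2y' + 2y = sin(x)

Yes. Linear (y and its derivatives appear to the first power only, no products of y terms)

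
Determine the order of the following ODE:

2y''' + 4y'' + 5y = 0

The order is 3 (highest derivative is of order 3).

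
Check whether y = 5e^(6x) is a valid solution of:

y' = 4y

Verification:
y = 5e^(6x)
y' = 30e^(6x)
But 4y = 20e^(6x)
y' ≠ 4y — the derivative does not match

No, it is not a solution.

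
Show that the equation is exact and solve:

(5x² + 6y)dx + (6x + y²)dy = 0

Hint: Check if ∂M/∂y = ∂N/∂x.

Verify exactness: ∂M/∂y = ∂N/∂x ✓
Find F(x,y) such that ∂F/∂x = M, ∂F/∂y = N
Solution: 5x³/3 + 6xy + y³/3 = C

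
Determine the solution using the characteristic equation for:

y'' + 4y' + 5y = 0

Characteristic equation: r² + 4r + 5 = 0
Roots: r = -2 ± i (complex conjugates)
General solution: y = e^(-2x)(C₁cos(x) + C₂sin(x))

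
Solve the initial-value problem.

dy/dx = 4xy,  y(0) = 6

General solution: y = Ce^(2x²)
Applying IC y(0) = 6:
Particular solution: y = 6e^(2x²)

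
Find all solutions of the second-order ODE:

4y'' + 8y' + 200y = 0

Characteristic equation: 4r² + 8r + 200 = 0
Divide by 4: r² + 2r + 50 = 0
Roots: r = -1 ± 7i (complex conjugates)
General solution: y = e^(-x)(C₁cos(7x) + C₂sin(7x))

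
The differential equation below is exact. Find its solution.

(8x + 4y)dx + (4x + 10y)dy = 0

Verify exactness: ∂M/∂y = ∂N/∂x ✓
Find F(x,y) such that ∂F/∂x = M, ∂F/∂y = N
Solution: 4x² + 4xy + 5y² = C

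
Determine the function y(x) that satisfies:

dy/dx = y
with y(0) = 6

General solution: y = Ce^x
Applying IC y(0) = 6:
Particular solution: y = 6e^x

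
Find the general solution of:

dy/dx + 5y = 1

Using integrating factor method:

General solution: y = 1/5 + Ce^(-5x)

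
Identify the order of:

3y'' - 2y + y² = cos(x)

The order is 2 (highest derivative is of order 2).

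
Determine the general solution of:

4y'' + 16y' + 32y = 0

Characteristic equation: 4r² + 16r + 32 = 0
Divide by 4: r² + 4r + 8 = 0
Roots: r = -2 ± 2i (complex conjugates)
General solution: y = e^(-2x)(C₁cos(2x) + C₂sin(2x))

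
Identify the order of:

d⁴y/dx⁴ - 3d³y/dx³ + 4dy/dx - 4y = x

The order is 4 (highest derivative is of order 4).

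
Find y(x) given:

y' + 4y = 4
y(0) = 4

General solution: y = 1 + Ce^(-4x)
Applying y(0) = 4: C = 4 - 1 = 3
Particular solution: y = 1 + 3e^(-4x)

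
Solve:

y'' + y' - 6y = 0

Characteristic equation: r² + r - 6 = 0
Roots: r = 2, -3 (distinct real)
General solution: y = C₁e^(2x) + C₂e^(-3x)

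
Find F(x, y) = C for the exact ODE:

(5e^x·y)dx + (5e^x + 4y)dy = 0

Verify exactness: ∂M/∂y = ∂N/∂x ✓
Find F(x,y) such that ∂F/∂x = M, ∂F/∂y = N
Solution: 5e^x·y + 2y² = C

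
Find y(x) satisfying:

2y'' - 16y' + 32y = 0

Characteristic equation: 2r² - 16r + 32 = 0
Divide by 2: r² - 8r + 16 = 0
Factored: (r - 4)² = 0
Repeated root: r = 4
General solution: y = (C₁ + C₂x)e^(4x)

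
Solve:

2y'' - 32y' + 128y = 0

Characteristic equation: 2r² - 32r + 128 = 0
Divide by 2: r² - 16r + 64 = 0
Factored: (r - 8)² = 0
Repeated root: r = 8
General solution: y = (C₁ + C₂x)e^(8x)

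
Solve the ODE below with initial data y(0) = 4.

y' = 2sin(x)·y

General solution: y = Ce^(-2cos(x))
Applying IC y(0) = 4:
Particular solution: y = 4e^(2(1-cos(x)))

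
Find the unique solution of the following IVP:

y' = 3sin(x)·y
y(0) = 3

General solution: y = Ce^(-3cos(x))
Applying IC y(0) = 3:
Particular solution: y = 3e^(3(1-cos(x)))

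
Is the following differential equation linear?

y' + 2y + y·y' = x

No. Nonlinear (product y·y')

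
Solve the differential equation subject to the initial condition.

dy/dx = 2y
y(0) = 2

General solution: y = Ce^(2x)
Applying IC y(0) = 2:
Particular solution: y = 2e^(2x)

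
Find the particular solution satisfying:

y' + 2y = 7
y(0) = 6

General solution: y = 7/2 + Ce^(-2x)
Applying y(0) = 6: C = 6 - 7/2 = 5/2
Particular solution: y = 7/2 + (5/2)e^(-2x)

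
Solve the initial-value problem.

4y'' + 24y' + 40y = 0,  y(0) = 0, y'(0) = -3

General solution: y = e^(-3x)(C₁cos(x) + C₂sin(x))
Complex roots r = -3 ± i
Applying ICs: C₁ = 0, C₂ = -3
Particular solution: y = e^(-3x)(-3sin(x))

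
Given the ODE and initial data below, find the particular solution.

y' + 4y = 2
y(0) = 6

General solution: y = 1/2 + Ce^(-4x)
Applying y(0) = 6: C = 6 - 1/2 = 11/2
Particular solution: y = 1/2 + (11/2)e^(-4x)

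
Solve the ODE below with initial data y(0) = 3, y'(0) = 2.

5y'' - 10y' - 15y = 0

General solution: y = C₁e^(3x) + C₂e^(-x)
Applying ICs: C₁ = 5/4, C₂ = 7/4
Particular solution: y = (5/4)e^(3x) + (7/4)e^(-x)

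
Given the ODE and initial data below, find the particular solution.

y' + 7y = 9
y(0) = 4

General solution: y = 9/7 + Ce^(-7x)
Applying y(0) = 4: C = 4 - 9/7 = 19/7
Particular solution: y = 9/7 + (19/7)e^(-7x)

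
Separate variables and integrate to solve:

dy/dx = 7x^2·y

Separating variables and integrating:
ln|y| = 7x^3/3 + C

General solution: y = Ce^(7x^3/3)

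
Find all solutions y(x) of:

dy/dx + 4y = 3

Using integrating factor method:

General solution: y = 3/4 + Ce^(-4x)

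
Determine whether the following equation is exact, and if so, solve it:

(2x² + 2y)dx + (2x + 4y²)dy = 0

Verify exactness: ∂M/∂y = ∂N/∂x ✓
Find F(x,y) such that ∂F/∂x = M, ∂F/∂y = N
Solution: 2x³/3 + 2xy + 4y³/3 = C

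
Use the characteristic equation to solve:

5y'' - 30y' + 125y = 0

Characteristic equation: 5r² - 30r + 125 = 0
Divide by 5: r² - 6r + 25 = 0
Roots: r = 3 ± 4i (complex conjugates)
General solution: y = e^(3x)(C₁cos(4x) + C₂sin(4x))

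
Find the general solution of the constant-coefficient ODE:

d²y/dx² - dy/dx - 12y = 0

Characteristic equation: r² - r - 12 = 0
Roots: r = 4, -3 (distinct real)
General solution: y = C₁e^(4x) + C₂e^(-3x)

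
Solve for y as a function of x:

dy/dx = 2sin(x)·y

Separating variables and integrating:
ln|y| = -2cos(x) + C

General solution: y = Ce^(-2cos(x))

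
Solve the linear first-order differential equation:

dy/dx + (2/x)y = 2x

Using integrating factor method:

General solution: y = (1/2)x^2 + Cx^(-2)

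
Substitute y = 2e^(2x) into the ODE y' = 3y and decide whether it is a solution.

Verification:
y = 2e^(2x)
y' = 4e^(2x)
But 3y = 6e^(2x)
y' ≠ 3y — the derivative does not match

No, it is not a solution.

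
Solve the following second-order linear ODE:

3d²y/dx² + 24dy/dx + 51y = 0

Characteristic equation: 3r² + 24r + 51 = 0
Divide by 3: r² + 8r + 17 = 0
Roots: r = -4 ± i (complex conjugates)
General solution: y = e^(-4x)(C₁cos(x) + C₂sin(x))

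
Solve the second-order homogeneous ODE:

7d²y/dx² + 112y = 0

Characteristic equation: 7r² + 112 = 0
Divide by 7: r² + 16 = 0
Roots: r = ±4i (complex conjugates)
General solution: y = C₁cos(4x) + C₂sin(4x)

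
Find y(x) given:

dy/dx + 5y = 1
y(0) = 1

General solution: y = 1/5 + Ce^(-5x)
Applying y(0) = 1: C = 1 - 1/5 = 4/5
Particular solution: y = 1/5 + (4/5)e^(-5x)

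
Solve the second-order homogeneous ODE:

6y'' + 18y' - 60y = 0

Characteristic equation: 6r² + 18r - 60 = 0
Divide by 6: r² + 3r - 10 = 0
Roots: r = 2, -5 (distinct real)
General solution: y = C₁e^(2x) + C₂e^(-5x)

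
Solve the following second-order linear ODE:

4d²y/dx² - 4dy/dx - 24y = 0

Characteristic equation: 4r² - 4r - 24 = 0
Divide by 4: r² - r - 6 = 0
Roots: r = 3, -2 (distinct real)
General solution: y = C₁e^(3x) + C₂e^(-2x)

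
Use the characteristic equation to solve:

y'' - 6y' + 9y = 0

Characteristic equation: r² - 6r + 9 = 0
Factored: (r - 3)² = 0
Repeated root: r = 3
General solution: y = (C₁ + C₂x)e^(3x)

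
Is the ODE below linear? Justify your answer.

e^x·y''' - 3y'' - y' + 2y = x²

Yes. Linear (y and its derivatives appear to the first power only, no products of y terms)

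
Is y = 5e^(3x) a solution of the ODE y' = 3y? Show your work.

Verification:
y = 5e^(3x)
y' = 15e^(3x)
3y = 15e^(3x)
y' = 3y ✓

Yes, it is a solution.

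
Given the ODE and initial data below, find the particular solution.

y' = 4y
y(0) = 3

General solution: y = Ce^(4x)
Applying IC y(0) = 3:
Particular solution: y = 3e^(4x)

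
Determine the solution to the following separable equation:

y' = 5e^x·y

Separating variables and integrating:
ln|y| = 5e^x + C

General solution: y = Ce^(5e^x)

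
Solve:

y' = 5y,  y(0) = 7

General solution: y = Ce^(5x)
Applying IC y(0) = 7:
Particular solution: y = 7e^(5x)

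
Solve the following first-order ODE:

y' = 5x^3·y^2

Separating variables and integrating:
-1/y = 5x^4/4 + C

General solution: y^-1 = (-5/4)x^4 + C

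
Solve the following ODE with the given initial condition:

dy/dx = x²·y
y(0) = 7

General solution: y = Ce^(x³/3)
Applying IC y(0) = 7:
Particular solution: y = 7e^(x³/3)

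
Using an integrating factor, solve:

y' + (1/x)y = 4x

Using integrating factor method:

General solution: y = (4/3)x^2 + C/x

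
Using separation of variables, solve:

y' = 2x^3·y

Separating variables and integrating:
ln|y| = x^4/2 + C

General solution: y = Ce^(x^4/2)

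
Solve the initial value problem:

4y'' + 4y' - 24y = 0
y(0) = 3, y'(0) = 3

General solution: y = C₁e^(2x) + C₂e^(-3x)
Applying ICs: C₁ = 12/5, C₂ = 3/5
Particular solution: y = (12/5)e^(2x) + (3/5)e^(-3x)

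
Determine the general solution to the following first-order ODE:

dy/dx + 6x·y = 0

Using integrating factor method:

General solution: y = Ce^(-3x^2)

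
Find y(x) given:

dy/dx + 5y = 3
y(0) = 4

General solution: y = 3/5 + Ce^(-5x)
Applying y(0) = 4: C = 4 - 3/5 = 17/5
Particular solution: y = 3/5 + (17/5)e^(-5x)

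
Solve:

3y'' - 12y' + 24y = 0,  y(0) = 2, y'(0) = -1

General solution: y = e^(2x)(C₁cos(2x) + C₂sin(2x))
Complex roots r = 2 ± 2i
Applying ICs: C₁ = 2, C₂ = -5/2
Particular solution: y = e^(2x)(2cos(2x) - (5/2)sin(2x))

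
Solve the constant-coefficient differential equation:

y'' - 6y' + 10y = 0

Characteristic equation: r² - 6r + 10 = 0
Roots: r = 3 ± i (complex conjugates)
General solution: y = e^(3x)(C₁cos(x) + C₂sin(x))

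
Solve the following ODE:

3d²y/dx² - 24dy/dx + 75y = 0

Characteristic equation: 3r² - 24r + 75 = 0
Divide by 3: r² - 8r + 25 = 0
Roots: r = 4 ± 3i (complex conjugates)
General solution: y = e^(4x)(C₁cos(3x) + C₂sin(3x))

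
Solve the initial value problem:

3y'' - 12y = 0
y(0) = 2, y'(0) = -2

General solution: y = C₁e^(2x) + C₂e^(-2x)
Applying ICs: C₁ = 1/2, C₂ = 3/2
Particular solution: y = (1/2)e^(2x) + (3/2)e^(-2x)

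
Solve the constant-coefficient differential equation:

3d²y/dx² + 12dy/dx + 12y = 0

Characteristic equation: 3r² + 12r + 12 = 0
Divide by 3: r² + 4r + 4 = 0
Factored: (r + 2)² = 0
Repeated root: r = -2
General solution: y = (C₁ + C₂x)e^(-2x)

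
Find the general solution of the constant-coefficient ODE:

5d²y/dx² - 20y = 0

Characteristic equation: 5r² - 20 = 0
Divide by 5: r² - 4 = 0
Roots: r = 2, -2 (distinct real)
General solution: y = C₁e^(2x) + C₂e^(-2x)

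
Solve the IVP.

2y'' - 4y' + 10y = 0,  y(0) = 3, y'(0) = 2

General solution: y = e^x(C₁cos(2x) + C₂sin(2x))
Complex roots r = 1 ± 2i
Applying ICs: C₁ = 3, C₂ = -1/2
Particular solution: y = e^x(3cos(2x) - (1/2)sin(2x))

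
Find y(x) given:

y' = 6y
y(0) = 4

General solution: y = Ce^(6x)
Applying IC y(0) = 4:
Particular solution: y = 4e^(6x)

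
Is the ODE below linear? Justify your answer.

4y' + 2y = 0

Yes. Linear (y and its derivatives appear to the first power only, no products of y terms)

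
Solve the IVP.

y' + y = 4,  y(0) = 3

General solution: y = 4 + Ce^(-x)
Applying y(0) = 3: C = 3 - 4 = -1
Particular solution: y = 4 - e^(-x)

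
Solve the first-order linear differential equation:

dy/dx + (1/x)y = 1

Using integrating factor method:

General solution: y = (1/2)x + C/x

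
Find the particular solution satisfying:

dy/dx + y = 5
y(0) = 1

General solution: y = 5 + Ce^(-x)
Applying y(0) = 1: C = 1 - 5 = -4
Particular solution: y = 5 - 4e^(-x)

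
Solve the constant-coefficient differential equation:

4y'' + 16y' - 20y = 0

Characteristic equation: 4r² + 16r - 20 = 0
Divide by 4: r² + 4r - 5 = 0
Roots: r = 1, -5 (distinct real)
General solution: y = C₁e^x + C₂e^(-5x)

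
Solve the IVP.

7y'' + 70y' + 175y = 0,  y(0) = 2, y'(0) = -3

General solution: y = (C₁ + C₂x)e^(-5x)
Repeated root r = -5
Applying ICs: C₁ = 2, C₂ = 7
Particular solution: y = (2 + 7x)e^(-5x)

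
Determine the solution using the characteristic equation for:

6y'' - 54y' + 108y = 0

Characteristic equation: 6r² - 54r + 108 = 0
Divide by 6: r² - 9r + 18 = 0
Roots: r = 6, 3 (distinct real)
General solution: y = C₁e^(6x) + C₂e^(3x)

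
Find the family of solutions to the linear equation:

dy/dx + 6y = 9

Using integrating factor method:

General solution: y = 3/2 + Ce^(-6x)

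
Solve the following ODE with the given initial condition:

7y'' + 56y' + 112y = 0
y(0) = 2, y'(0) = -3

General solution: y = (C₁ + C₂x)e^(-4x)
Repeated root r = -4
Applying ICs: C₁ = 2, C₂ = 5
Particular solution: y = (2 + 5x)e^(-4x)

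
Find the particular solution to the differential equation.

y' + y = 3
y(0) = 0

General solution: y = 3 + Ce^(-x)
Applying y(0) = 0: C = 0 - 3 = -3
Particular solution: y = 3 - 3e^(-x)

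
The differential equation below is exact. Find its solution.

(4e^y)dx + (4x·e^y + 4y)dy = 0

Verify exactness: ∂M/∂y = ∂N/∂x ✓
Find F(x,y) such that ∂F/∂x = M, ∂F/∂y = N
Solution: 4x·e^y + 2y² = C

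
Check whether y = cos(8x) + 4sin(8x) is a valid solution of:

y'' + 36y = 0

Verification:
y'' = -64cos(8x) - 256sin(8x)
y'' + 36y ≠ 0 (frequency mismatch: got 64 instead of 36)

No, it is not a solution.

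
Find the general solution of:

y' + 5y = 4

Using integrating factor method:

General solution: y = 4/5 + Ce^(-5x)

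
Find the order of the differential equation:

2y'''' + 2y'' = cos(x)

The order is 4 (highest derivative is of order 4).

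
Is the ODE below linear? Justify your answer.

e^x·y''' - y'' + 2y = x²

Yes. Linear (y and its derivatives appear to the first power only, no products of y terms)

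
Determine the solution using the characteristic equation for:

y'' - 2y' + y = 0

Characteristic equation: r² - 2r + 1 = 0
Factored: (r - 1)² = 0
Repeated root: r = 1
General solution: y = (C₁ + C₂x)e^x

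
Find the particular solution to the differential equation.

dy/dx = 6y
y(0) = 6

General solution: y = Ce^(6x)
Applying IC y(0) = 6:
Particular solution: y = 6e^(6x)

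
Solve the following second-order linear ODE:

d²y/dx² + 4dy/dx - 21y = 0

Characteristic equation: r² + 4r - 21 = 0
Roots: r = 3, -7 (distinct real)
General solution: y = C₁e^(3x) + C₂e^(-7x)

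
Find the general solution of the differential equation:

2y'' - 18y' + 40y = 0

Characteristic equation: 2r² - 18r + 40 = 0
Divide by 2: r² - 9r + 20 = 0
Roots: r = 4, 5 (distinct real)
General solution: y = C₁e^(4x) + C₂e^(5x)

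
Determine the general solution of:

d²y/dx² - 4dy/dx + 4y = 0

Characteristic equation: r² - 4r + 4 = 0
Factored: (r - 2)² = 0
Repeated root: r = 2
General solution: y = (C₁ + C₂x)e^(2x)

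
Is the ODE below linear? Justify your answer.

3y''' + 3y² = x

No. Nonlinear (y² term)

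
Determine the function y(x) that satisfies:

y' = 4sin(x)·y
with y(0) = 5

General solution: y = Ce^(-4cos(x))
Applying IC y(0) = 5:
Particular solution: y = 5e^(4(1-cos(x)))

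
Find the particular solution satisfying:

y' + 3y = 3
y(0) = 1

General solution: y = 1 + Ce^(-3x)
Applying y(0) = 1: C = 1 - 1 = 0
Particular solution: y = 1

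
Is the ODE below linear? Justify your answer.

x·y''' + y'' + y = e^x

Yes. Linear (y and its derivatives appear to the first power only, no products of y terms)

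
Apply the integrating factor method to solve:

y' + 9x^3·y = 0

Using integrating factor method:

General solution: y = Ce^(-9x^4/4)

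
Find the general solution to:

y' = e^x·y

Separating variables and integrating:
ln|y| = e^x + C

General solution: y = Ce^(e^x)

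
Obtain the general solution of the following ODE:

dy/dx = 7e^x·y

Separating variables and integrating:
ln|y| = 7e^x + C

General solution: y = Ce^(7e^x)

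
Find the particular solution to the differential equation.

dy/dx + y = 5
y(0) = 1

General solution: y = 5 + Ce^(-x)
Applying y(0) = 1: C = 1 - 5 = -4
Particular solution: y = 5 - 4e^(-x)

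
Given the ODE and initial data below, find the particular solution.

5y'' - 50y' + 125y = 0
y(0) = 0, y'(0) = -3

General solution: y = (C₁ + C₂x)e^(5x)
Repeated root r = 5
Applying ICs: C₁ = 0, C₂ = -3
Particular solution: y = -3xe^(5x)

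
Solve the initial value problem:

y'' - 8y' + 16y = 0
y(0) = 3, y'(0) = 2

General solution: y = (C₁ + C₂x)e^(4x)
Repeated root r = 4
Applying ICs: C₁ = 3, C₂ = -10
Particular solution: y = (3 - 10x)e^(4x)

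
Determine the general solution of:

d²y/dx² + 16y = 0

Characteristic equation: r² + 16 = 0
Roots: r = ±4i (complex conjugates)
General solution: y = C₁cos(4x) + C₂sin(4x)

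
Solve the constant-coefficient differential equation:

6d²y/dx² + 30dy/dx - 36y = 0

Characteristic equation: 6r² + 30r - 36 = 0
Divide by 6: r² + 5r - 6 = 0
Roots: r = 1, -6 (distinct real)
General solution: y = C₁e^x + C₂e^(-6x)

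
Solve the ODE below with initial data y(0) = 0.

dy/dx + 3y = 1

General solution: y = 1/3 + Ce^(-3x)
Applying y(0) = 0: C = 0 - 1/3 = -1/3
Particular solution: y = 1/3 - (1/3)e^(-3x)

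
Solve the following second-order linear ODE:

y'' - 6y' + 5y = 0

Characteristic equation: r² - 6r + 5 = 0
Roots: r = 5, 1 (distinct real)
General solution: y = C₁e^(5x) + C₂e^x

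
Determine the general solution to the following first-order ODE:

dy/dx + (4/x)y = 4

Using integrating factor method:

General solution: y = (4/5)x + Cx^(-4)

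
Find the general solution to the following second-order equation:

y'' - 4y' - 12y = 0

Characteristic equation: r² - 4r - 12 = 0
Roots: r = 6, -2 (distinct real)
General solution: y = C₁e^(6x) + C₂e^(-2x)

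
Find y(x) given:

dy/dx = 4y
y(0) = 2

General solution: y = Ce^(4x)
Applying IC y(0) = 2:
Particular solution: y = 2e^(4x)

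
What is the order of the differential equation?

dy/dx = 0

The order is 1 (highest derivative is of order 1).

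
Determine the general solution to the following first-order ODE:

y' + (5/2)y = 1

Using integrating factor method:

General solution: y = 2/5 + Ce^(-5x/2)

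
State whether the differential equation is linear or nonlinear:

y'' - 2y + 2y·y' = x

Nonlinear (product y·y')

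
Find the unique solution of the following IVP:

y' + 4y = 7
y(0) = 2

General solution: y = 7/4 + Ce^(-4x)
Applying y(0) = 2: C = 2 - 7/4 = 1/4
Particular solution: y = 7/4 + (1/4)e^(-4x)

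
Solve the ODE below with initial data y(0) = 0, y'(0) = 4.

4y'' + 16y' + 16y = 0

General solution: y = (C₁ + C₂x)e^(-2x)
Repeated root r = -2
Applying ICs: C₁ = 0, C₂ = 4
Particular solution: y = 4xe^(-2x)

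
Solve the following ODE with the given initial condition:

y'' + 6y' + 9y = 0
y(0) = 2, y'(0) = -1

General solution: y = (C₁ + C₂x)e^(-3x)
Repeated root r = -3
Applying ICs: C₁ = 2, C₂ = 5
Particular solution: y = (2 + 5x)e^(-3x)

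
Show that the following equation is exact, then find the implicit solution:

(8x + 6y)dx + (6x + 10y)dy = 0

Verify exactness: ∂M/∂y = ∂N/∂x ✓
Find F(x,y) such that ∂F/∂x = M, ∂F/∂y = N
Solution: 4x² + 6xy + 5y² = C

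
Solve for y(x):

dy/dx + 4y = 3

Using integrating factor method:

General solution: y = 3/4 + Ce^(-4x)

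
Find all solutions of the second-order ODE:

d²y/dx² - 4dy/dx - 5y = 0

Characteristic equation: r² - 4r - 5 = 0
Roots: r = 5, -1 (distinct real)
General solution: y = C₁e^(5x) + C₂e^(-x)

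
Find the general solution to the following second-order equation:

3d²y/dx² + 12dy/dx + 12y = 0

Characteristic equation: 3r² + 12r + 12 = 0
Divide by 3: r² + 4r + 4 = 0
Factored: (r + 2)² = 0
Repeated root: r = -2
General solution: y = (C₁ + C₂x)e^(-2x)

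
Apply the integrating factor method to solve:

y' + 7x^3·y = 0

Using integrating factor method:

General solution: y = Ce^(-7x^4/4)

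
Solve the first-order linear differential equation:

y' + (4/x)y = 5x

Using integrating factor method:

General solution: y = (5/6)x^2 + Cx^(-4)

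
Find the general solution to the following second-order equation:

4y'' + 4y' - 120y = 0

Characteristic equation: 4r² + 4r - 120 = 0
Divide by 4: r² + r - 30 = 0
Roots: r = 5, -6 (distinct real)
General solution: y = C₁e^(5x) + C₂e^(-6x)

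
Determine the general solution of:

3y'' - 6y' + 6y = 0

Characteristic equation: 3r² - 6r + 6 = 0
Divide by 3: r² - 2r + 2 = 0
Roots: r = 1 ± i (complex conjugates)
General solution: y = e^x(C₁cos(x) + C₂sin(x))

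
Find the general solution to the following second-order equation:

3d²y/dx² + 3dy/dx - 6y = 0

Characteristic equation: 3r² + 3r - 6 = 0
Divide by 3: r² + r - 2 = 0
Roots: r = 1, -2 (distinct real)
General solution: y = C₁e^x + C₂e^(-2x)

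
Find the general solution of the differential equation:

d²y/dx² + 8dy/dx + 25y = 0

Characteristic equation: r² + 8r + 25 = 0
Roots: r = -4 ± 3i (complex conjugates)
General solution: y = e^(-4x)(C₁cos(3x) + C₂sin(3x))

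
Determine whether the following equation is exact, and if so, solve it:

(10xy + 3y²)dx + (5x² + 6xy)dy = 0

Verify exactness: ∂M/∂y = ∂N/∂x ✓
Find F(x,y) such that ∂F/∂x = M, ∂F/∂y = N
Solution: 5x²y + 3xy² = C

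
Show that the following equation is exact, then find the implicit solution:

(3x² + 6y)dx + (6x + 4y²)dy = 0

Verify exactness: ∂M/∂y = ∂N/∂x ✓
Find F(x,y) such that ∂F/∂x = M, ∂F/∂y = N
Solution: x³ + 6xy + 4y³/3 = C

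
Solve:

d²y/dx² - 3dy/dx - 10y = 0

Characteristic equation: r² - 3r - 10 = 0
Roots: r = 5, -2 (distinct real)
General solution: y = C₁e^(5x) + C₂e^(-2x)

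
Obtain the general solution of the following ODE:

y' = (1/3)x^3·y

Separating variables and integrating:
ln|y| = x^4/12 + C

General solution: y = Ce^(x^4/12)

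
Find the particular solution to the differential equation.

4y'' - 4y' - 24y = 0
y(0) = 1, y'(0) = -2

General solution: y = C₁e^(3x) + C₂e^(-2x)
Applying ICs: C₁ = 0, C₂ = 1
Particular solution: y = e^(-2x)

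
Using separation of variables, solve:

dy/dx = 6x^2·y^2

Separating variables and integrating:
-1/y = 2x^3 + C

General solution: y^-1 = -2x^3 + C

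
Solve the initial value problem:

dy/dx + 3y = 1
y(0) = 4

General solution: y = 1/3 + Ce^(-3x)
Applying y(0) = 4: C = 4 - 1/3 = 11/3
Particular solution: y = 1/3 + (11/3)e^(-3x)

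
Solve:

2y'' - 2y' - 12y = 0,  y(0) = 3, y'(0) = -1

General solution: y = C₁e^(3x) + C₂e^(-2x)
Applying ICs: C₁ = 1, C₂ = 2
Particular solution: y = e^(3x) + 2e^(-2x)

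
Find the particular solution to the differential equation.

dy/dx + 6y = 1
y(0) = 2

General solution: y = 1/6 + Ce^(-6x)
Applying y(0) = 2: C = 2 - 1/6 = 11/6
Particular solution: y = 1/6 + (11/6)e^(-6x)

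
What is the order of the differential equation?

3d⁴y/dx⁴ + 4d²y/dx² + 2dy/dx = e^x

The order is 4 (highest derivative is of order 4).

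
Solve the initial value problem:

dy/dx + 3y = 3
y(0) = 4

General solution: y = 1 + Ce^(-3x)
Applying y(0) = 4: C = 4 - 1 = 3
Particular solution: y = 1 + 3e^(-3x)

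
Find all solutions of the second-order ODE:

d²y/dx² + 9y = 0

Characteristic equation: r² + 9 = 0
Roots: r = ±3i (complex conjugates)
General solution: y = C₁cos(3x) + C₂sin(3x)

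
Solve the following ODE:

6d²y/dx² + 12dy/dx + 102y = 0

Characteristic equation: 6r² + 12r + 102 = 0
Divide by 6: r² + 2r + 17 = 0
Roots: r = -1 ± 4i (complex conjugates)
General solution: y = e^(-x)(C₁cos(4x) + C₂sin(4x))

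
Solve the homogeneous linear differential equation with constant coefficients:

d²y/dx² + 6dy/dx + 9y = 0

Characteristic equation: r² + 6r + 9 = 0
Factored: (r + 3)² = 0
Repeated root: r = -3
General solution: y = (C₁ + C₂x)e^(-3x)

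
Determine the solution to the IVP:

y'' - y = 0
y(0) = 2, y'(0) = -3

General solution: y = C₁e^x + C₂e^(-x)
Applying ICs: C₁ = -1/2, C₂ = 5/2
Particular solution: y = -(1/2)e^x + (5/2)e^(-x)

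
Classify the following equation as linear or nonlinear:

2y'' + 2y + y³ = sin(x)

Nonlinear (y³ term)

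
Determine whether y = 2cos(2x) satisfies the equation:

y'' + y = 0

Verification:
y'' = -8cos(2x)
y'' + y ≠ 0 (frequency mismatch: got 4 instead of 1)

No, it is not a solution.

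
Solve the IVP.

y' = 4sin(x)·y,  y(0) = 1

General solution: y = Ce^(-4cos(x))
Applying IC y(0) = 1:
Particular solution: y = e^(4(1-cos(x)))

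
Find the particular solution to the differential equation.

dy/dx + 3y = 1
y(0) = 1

General solution: y = 1/3 + Ce^(-3x)
Applying y(0) = 1: C = 1 - 1/3 = 2/3
Particular solution: y = 1/3 + (2/3)e^(-3x)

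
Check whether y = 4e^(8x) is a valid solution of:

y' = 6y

Verification:
y = 4e^(8x)
y' = 32e^(8x)
But 6y = 24e^(8x)
y' ≠ 6y — the derivative does not match

No, it is not a solution.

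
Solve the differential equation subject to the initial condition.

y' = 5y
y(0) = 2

General solution: y = Ce^(5x)
Applying IC y(0) = 2:
Particular solution: y = 2e^(5x)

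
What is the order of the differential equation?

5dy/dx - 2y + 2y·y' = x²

The order is 1 (highest derivative is of order 1).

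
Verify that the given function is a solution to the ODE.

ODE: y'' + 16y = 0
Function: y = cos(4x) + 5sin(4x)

Verification:
y'' = -16cos(4x) - 80sin(4x)
y'' + 16y = 0 ✓

Yes, it is a solution.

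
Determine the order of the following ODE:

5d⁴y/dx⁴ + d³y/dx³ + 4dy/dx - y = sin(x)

The order is 4 (highest derivative is of order 4).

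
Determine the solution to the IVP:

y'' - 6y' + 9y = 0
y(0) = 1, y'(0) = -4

General solution: y = (C₁ + C₂x)e^(3x)
Repeated root r = 3
Applying ICs: C₁ = 1, C₂ = -7
Particular solution: y = (1 - 7x)e^(3x)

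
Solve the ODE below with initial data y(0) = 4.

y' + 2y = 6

General solution: y = 3 + Ce^(-2x)
Applying y(0) = 4: C = 4 - 3 = 1
Particular solution: y = 3 + e^(-2x)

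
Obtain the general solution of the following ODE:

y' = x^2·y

Separating variables and integrating:
ln|y| = x^3/3 + C

General solution: y = Ce^(x^3/3)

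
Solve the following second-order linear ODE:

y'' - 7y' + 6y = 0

Characteristic equation: r² - 7r + 6 = 0
Roots: r = 1, 6 (distinct real)
General solution: y = C₁e^x + C₂e^(6x)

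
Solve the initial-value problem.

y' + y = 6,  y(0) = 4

General solution: y = 6 + Ce^(-x)
Applying y(0) = 4: C = 4 - 6 = -2
Particular solution: y = 6 - 2e^(-x)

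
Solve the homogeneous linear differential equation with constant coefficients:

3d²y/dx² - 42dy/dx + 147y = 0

Characteristic equation: 3r² - 42r + 147 = 0
Divide by 3: r² - 14r + 49 = 0
Factored: (r - 7)² = 0
Repeated root: r = 7
General solution: y = (C₁ + C₂x)e^(7x)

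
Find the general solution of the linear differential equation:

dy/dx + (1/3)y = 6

Using integrating factor method:

General solution: y = 18 + Ce^(-x/3)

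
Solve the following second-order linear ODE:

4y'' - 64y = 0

Characteristic equation: 4r² - 64 = 0
Divide by 4: r² - 16 = 0
Roots: r = 4, -4 (distinct real)
General solution: y = C₁e^(4x) + C₂e^(-4x)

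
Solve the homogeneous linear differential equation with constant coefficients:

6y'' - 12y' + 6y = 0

Characteristic equation: 6r² - 12r + 6 = 0
Divide by 6: r² - 2r + 1 = 0
Factored: (r - 1)² = 0
Repeated root: r = 1
General solution: y = (C₁ + C₂x)e^x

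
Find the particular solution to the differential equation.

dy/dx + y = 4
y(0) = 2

General solution: y = 4 + Ce^(-x)
Applying y(0) = 2: C = 2 - 4 = -2
Particular solution: y = 4 - 2e^(-x)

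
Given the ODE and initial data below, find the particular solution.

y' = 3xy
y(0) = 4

General solution: y = Ce^(3x²/2)
Applying IC y(0) = 4:
Particular solution: y = 4e^(3x²/2)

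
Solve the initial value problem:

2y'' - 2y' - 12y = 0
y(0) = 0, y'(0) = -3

General solution: y = C₁e^(3x) + C₂e^(-2x)
Applying ICs: C₁ = -3/5, C₂ = 3/5
Particular solution: y = -(3/5)e^(3x) + (3/5)e^(-2x)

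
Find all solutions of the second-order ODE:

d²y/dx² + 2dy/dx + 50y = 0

Characteristic equation: r² + 2r + 50 = 0
Roots: r = -1 ± 7i (complex conjugates)
General solution: y = e^(-x)(C₁cos(7x) + C₂sin(7x))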